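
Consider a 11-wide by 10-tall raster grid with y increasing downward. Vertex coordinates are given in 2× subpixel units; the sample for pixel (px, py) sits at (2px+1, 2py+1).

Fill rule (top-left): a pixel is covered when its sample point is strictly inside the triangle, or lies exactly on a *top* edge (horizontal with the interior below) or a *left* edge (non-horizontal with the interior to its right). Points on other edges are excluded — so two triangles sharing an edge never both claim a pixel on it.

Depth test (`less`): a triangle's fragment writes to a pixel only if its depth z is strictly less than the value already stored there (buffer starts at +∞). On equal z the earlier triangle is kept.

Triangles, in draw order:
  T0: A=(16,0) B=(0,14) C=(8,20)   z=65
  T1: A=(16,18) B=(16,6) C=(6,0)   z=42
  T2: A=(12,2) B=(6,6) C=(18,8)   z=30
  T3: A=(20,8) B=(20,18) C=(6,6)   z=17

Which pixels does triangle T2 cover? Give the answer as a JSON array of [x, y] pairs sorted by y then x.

T0:
  2·area = 208  (B↔C swapped to make it positive)
  edge (16, 0)→(8, 20): d=(-8,20) right/bottom  bias=-1
  edge (8, 20)→(0, 14): d=(-8,-6) top-left  bias=+0
  edge (0, 14)→(16, 0): d=(16,-14) top-left  bias=+0
    (7,0)@(15, 1): e=[12,194,2] → X
    (8,0)@(17, 1): e=[-28,206,30] → .
    (6,1)@(13, 3): e=[36,166,6] → X
    (7,1)@(15, 3): e=[-4,178,34] → .
    (5,2)@(11, 5): e=[60,138,10] → X
    (7,2)@(15, 5): e=[-20,162,66] → .
    (4,3)@(9, 7): e=[84,110,14] → X
    (7,3)@(15, 7): e=[-36,146,98] → .
    (3,4)@(7, 9): e=[108,82,18] → X
    (6,4)@(13, 9): e=[-12,118,102] → .
    (2,5)@(5, 11): e=[132,54,22] → X
    (6,5)@(13, 11): e=[-28,102,134] → .
  covered (26 px):
    . . . . . . . X . . .
    . . . . . . X . . . .
    . . . . . X X . . . .
    . . . . X X X . . . .
    . . . X X X . . . . .
    . . X X X X . . . . .
    . X X X X . . . . . .
    . X X X X . . . . . .
    . . X X X . . . . . .
    . . . X . . . . . . .
T1:
  2·area = 120  (B↔C swapped to make it positive)
  edge (16, 18)→(6, 0): d=(-10,-18) top-left  bias=+0
  edge (6, 0)→(16, 6): d=(10,6) right/bottom  bias=-1
  edge (16, 6)→(16, 18): d=(0,12) right/bottom  bias=-1
    (3,0)@(7, 1): e=[8,4,108] → X
    (4,0)@(9, 1): e=[44,-8,84] → .
    (3,1)@(7, 3): e=[-12,24,108] → .
    (4,1)@(9, 3): e=[24,12,84] → X
    (5,1)@(11, 3): e=[60,0,60] → .  [on edge]
    (4,2)@(9, 5): e=[4,32,84] → X
    (5,2)@(11, 5): e=[40,20,60] → X
    (6,2)@(13, 5): e=[76,8,36] → X
    (7,2)@(15, 5): e=[112,-4,12] → .
    (4,3)@(9, 7): e=[-16,52,84] → .
    (5,3)@(11, 7): e=[20,40,60] → X
    (7,3)@(15, 7): e=[92,16,12] → X
    (5,4)@(11, 9): e=[0,60,60] → X  [on edge]
    (10,4)@(21, 9): e=[180,0,-60] → .  [on edge]
  covered (15 px):
    . . . X . . . . . . .
    . . . . X . . . . . .
    . . . . X X X . . . .
    . . . . . X X X . . .
    . . . . . X X X . . .
    . . . . . . X X . . .
    . . . . . . . X . . .
    . . . . . . . X . . .
    . . . . . . . . . . .
    . . . . . . . . . . .
T2:
  2·area = 60  (B↔C swapped to make it positive)
  edge (12, 2)→(18, 8): d=(6,6) right/bottom  bias=-1
  edge (18, 8)→(6, 6): d=(-12,-2) top-left  bias=+0
  edge (6, 6)→(12, 2): d=(6,-4) top-left  bias=+0
    (5,0)@(11, 1): e=[0,70,-10] → .  [on edge]
    (5,1)@(11, 3): e=[12,46,2] → X
    (6,1)@(13, 3): e=[0,50,10] → .  [on edge]
    (4,2)@(9, 5): e=[36,18,6] → X
    (6,2)@(13, 5): e=[12,26,22] → X
    (7,2)@(15, 5): e=[0,30,30] → .  [on edge]
    (4,3)@(9, 7): e=[48,-6,18] → .
    (5,3)@(11, 7): e=[36,-2,26] → .
    (6,3)@(13, 7): e=[24,2,34] → X
    (7,3)@(15, 7): e=[12,6,42] → X
    (8,3)@(17, 7): e=[0,10,50] → .  [on edge]
    (6,4)@(13, 9): e=[36,-22,46] → .
    (9,4)@(19, 9): e=[0,-10,70] → .  [on edge]
    (10,5)@(21, 11): e=[0,-30,90] → .  [on edge]
  covered (6 px):
    . . . . . . . . . . .
    . . . . . X . . . . .
    . . . . X X X . . . .
    . . . . . . X X . . .
    . . . . . . . . . . .
    . . . . . . . . . . .
    . . . . . . . . . . .
    . . . . . . . . . . .
    . . . . . . . . . . .
    . . . . . . . . . . .
T3:
  2·area = 140
  edge (20, 8)→(20, 18): d=(0,10) right/bottom  bias=-1
  edge (20, 18)→(6, 6): d=(-14,-12) top-left  bias=+0
  edge (6, 6)→(20, 8): d=(14,2) right/bottom  bias=-1
    (4,3)@(9, 7): e=[110,22,8] → X
    (5,3)@(11, 7): e=[90,46,4] → X
    (6,3)@(13, 7): e=[70,70,0] → .  [on edge]
    (4,4)@(9, 9): e=[110,-6,36] → .
    (5,4)@(11, 9): e=[90,18,32] → X
    (6,4)@(13, 9): e=[70,42,28] → X
    (7,4)@(15, 9): e=[50,66,24] → X
    (8,4)@(17, 9): e=[30,90,20] → X
    (9,4)@(19, 9): e=[10,114,16] → X
    (10,4)@(21, 9): e=[-10,138,12] → .
    (5,5)@(11, 11): e=[90,-10,60] → .
    (6,5)@(13, 11): e=[70,14,56] → X
  covered (17 px):
    . . . . . . . . . . .
    . . . . . . . . . . .
    . . . . . . . . . . .
    . . . . X X . . . . .
    . . . . . X X X X X .
    . . . . . . X X X X .
    . . . . . . . X X X .
    . . . . . . . . X X .
    . . . . . . . . . X .
    . . . . . . . . . . .

Result: [[5,1],[4,2],[5,2],[6,2],[6,3],[7,3]]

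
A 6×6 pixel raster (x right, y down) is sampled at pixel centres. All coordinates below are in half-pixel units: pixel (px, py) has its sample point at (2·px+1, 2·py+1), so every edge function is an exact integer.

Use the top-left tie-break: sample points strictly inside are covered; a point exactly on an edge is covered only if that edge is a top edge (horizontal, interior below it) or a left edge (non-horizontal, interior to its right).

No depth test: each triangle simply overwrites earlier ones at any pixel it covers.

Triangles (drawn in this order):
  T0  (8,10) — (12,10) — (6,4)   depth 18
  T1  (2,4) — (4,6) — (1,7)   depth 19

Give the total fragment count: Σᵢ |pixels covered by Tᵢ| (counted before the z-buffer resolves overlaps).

T0:
  2·area = 24  (B↔C swapped to make it positive)
  edge (8, 10)→(6, 4): d=(-2,-6) top-left  bias=+0
  edge (6, 4)→(12, 10): d=(6,6) right/bottom  bias=-1
  edge (12, 10)→(8, 10): d=(-4,0) right/bottom  bias=-1
    (1,0)@(3, 1): e=[-12,0,36] → ·  [on edge]
    (2,0)@(5, 1): e=[0,-12,36] → ·  [on edge]
    (2,1)@(5, 3): e=[-4,0,28] → ·  [on edge]
    (3,2)@(7, 5): e=[4,0,20] → ·  [on edge]
    (3,3)@(7, 7): e=[0,12,12] → █  [on edge]
    (4,3)@(9, 7): e=[12,0,12] → ·  [on edge]
    (3,4)@(7, 9): e=[-4,24,4] → ·
    (4,4)@(9, 9): e=[8,12,4] → █
    (5,4)@(11, 9): e=[20,0,4] → ·  [on edge]
    (4,5)@(9, 11): e=[4,24,-4] → ·
  covered (2 px):
    · · · · · ·
    · · · · · ·
    · · · · · ·
    · · · █ · ·
    · · · · █ ·
    · · · · · ·
T1:
  2·area = 8
  edge (2, 4)→(4, 6): d=(2,2) right/bottom  bias=-1
  edge (4, 6)→(1, 7): d=(-3,1) right/bottom  bias=-1
  edge (1, 7)→(2, 4): d=(1,-3) top-left  bias=+0
    (1,0)@(3, 1): e=[-8,16,0] → ·  [on edge]
    (0,1)@(1, 3): e=[0,12,-4] → ·  [on edge]
    (1,2)@(3, 5): e=[0,4,4] → ·  [on edge]
    (3,2)@(7, 5): e=[-8,0,16] → ·  [on edge]
    (0,3)@(1, 7): e=[8,0,0] → ·  [on edge]
    (2,3)@(5, 7): e=[0,-4,12] → ·  [on edge]
    (3,4)@(7, 9): e=[0,-12,20] → ·  [on edge]
    (4,5)@(9, 11): e=[0,-20,28] → ·  [on edge]
  covered (0 px):
    · · · · · ·
    · · · · · ·
    · · · · · ·
    · · · · · ·
    · · · · · ·
    · · · · · ·

Result: 2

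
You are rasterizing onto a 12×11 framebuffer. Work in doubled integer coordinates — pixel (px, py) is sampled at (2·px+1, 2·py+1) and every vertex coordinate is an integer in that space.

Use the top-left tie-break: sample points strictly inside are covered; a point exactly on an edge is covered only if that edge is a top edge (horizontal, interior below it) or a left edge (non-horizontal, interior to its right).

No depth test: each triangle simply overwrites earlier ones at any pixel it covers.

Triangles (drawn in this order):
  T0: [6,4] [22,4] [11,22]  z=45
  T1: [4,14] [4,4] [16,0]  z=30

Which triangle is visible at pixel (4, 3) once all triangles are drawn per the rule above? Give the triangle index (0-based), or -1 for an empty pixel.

T0:
  2·area = 288
  edge (6, 4)→(22, 4): d=(16,0) top-left  bias=+0
  edge (22, 4)→(11, 22): d=(-11,18) right/bottom  bias=-1
  edge (11, 22)→(6, 4): d=(-5,-18) top-left  bias=+0
    (3,2)@(7, 5): e=[16,259,13] → #
    (4,2)@(9, 5): e=[16,223,49] → #
    (5,2)@(11, 5): e=[16,187,85] → #
    (6,2)@(13, 5): e=[16,151,121] → #
    (7,2)@(15, 5): e=[16,115,157] → #
    (8,2)@(17, 5): e=[16,79,193] → #
    (9,2)@(19, 5): e=[16,43,229] → #
    (10,2)@(21, 5): e=[16,7,265] → #
    (11,2)@(23, 5): e=[16,-29,301] → ·
    (3,3)@(7, 7): e=[48,237,3] → #
    (10,3)@(21, 7): e=[48,-15,255] → ·
    (3,4)@(7, 9): e=[80,215,-7] → ·
  covered (36 px):
    · · · · · · · · · · · ·
    · · · · · · · · · · · ·
    · · · # # # # # # # # ·
    · · · # # # # # # # · ·
    · · · · # # # # # · · ·
    · · · · # # # # # · · ·
    · · · · # # # # · · · ·
    · · · · · # # # · · · ·
    · · · · · # # · · · · ·
    · · · · · # · · · · · ·
    · · · · · # · · · · · ·
T1:
  2·area = 120
  edge (4, 14)→(4, 4): d=(0,-10) top-left  bias=+0
  edge (4, 4)→(16, 0): d=(12,-4) top-left  bias=+0
  edge (16, 0)→(4, 14): d=(-12,14) right/bottom  bias=-1
    (6,0)@(13, 1): e=[90,0,30] → #  [on edge]
    (7,0)@(15, 1): e=[110,8,2] → #
    (8,0)@(17, 1): e=[130,16,-26] → ·
    (3,1)@(7, 3): e=[30,0,90] → #  [on edge]
    (4,1)@(9, 3): e=[50,8,62] → #
    (5,1)@(11, 3): e=[70,16,34] → #
    (7,1)@(15, 3): e=[110,32,-22] → ·
    (0,2)@(1, 5): e=[-30,0,150] → ·  [on edge]
    (2,2)@(5, 5): e=[10,16,94] → #
    (6,2)@(13, 5): e=[90,48,-18] → ·
    (2,3)@(5, 7): e=[10,40,70] → #
    (5,3)@(11, 7): e=[70,64,-14] → ·
  covered (16 px):
    · · · · · · # # · · · ·
    · · · # # # # · · · · ·
    · · # # # # · · · · · ·
    · · # # # · · · · · · ·
    · · # # · · · · · · · ·
    · · # · · · · · · · · ·
    · · · · · · · · · · · ·
    · · · · · · · · · · · ·
    · · · · · · · · · · · ·
    · · · · · · · · · · · ·
    · · · · · · · · · · · ·

Z-buffer (winner per pixel, '.' = empty):
  . . . . . . 1 1 . . . .
  . . . 1 1 1 1 . . . . .
  . . 1 1 1 1 0 0 0 0 0 .
  . . 1 1 1 0 0 0 0 0 . .
  . . 1 1 0 0 0 0 0 . . .
  . . 1 . 0 0 0 0 0 . . .
  . . . . 0 0 0 0 . . . .
  . . . . . 0 0 0 . . . .
  . . . . . 0 0 . . . . .
  . . . . . 0 . . . . . .
  . . . . . 0 . . . . . .

Answer: 1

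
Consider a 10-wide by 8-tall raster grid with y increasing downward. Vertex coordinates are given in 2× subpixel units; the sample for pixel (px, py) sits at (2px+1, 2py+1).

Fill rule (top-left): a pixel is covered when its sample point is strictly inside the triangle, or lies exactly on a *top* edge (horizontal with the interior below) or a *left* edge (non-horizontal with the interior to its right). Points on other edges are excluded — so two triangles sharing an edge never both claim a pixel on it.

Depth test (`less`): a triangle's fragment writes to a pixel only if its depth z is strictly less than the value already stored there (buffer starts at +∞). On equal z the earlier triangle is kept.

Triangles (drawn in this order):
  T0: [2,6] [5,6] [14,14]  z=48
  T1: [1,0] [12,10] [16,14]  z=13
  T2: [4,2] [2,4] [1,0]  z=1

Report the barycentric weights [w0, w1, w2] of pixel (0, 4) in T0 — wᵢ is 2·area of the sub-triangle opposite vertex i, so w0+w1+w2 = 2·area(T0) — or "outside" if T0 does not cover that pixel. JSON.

T0:
  2·area = 24
  edge (2, 6)→(5, 6): d=(3,0) top-left  bias=+0
  edge (5, 6)→(14, 14): d=(9,8) right/bottom  bias=-1
  edge (14, 14)→(2, 6): d=(-12,-8) top-left  bias=+0
    (2,3)@(5, 7): e=[3,9,12] → #
    (3,3)@(7, 7): e=[3,-7,28] → ·
    (2,4)@(5, 9): e=[9,27,-12] → ·
    (3,4)@(7, 9): e=[9,11,4] → #
    (4,4)@(9, 9): e=[9,-5,20] → ·
    (3,5)@(7, 11): e=[15,29,-20] → ·
  covered (2 px):
    · · · · · · · · · ·
    · · · · · · · · · ·
    · · · · · · · · · ·
    · · # · · · · · · ·
    · · · # · · · · · ·
    · · · · · · · · · ·
    · · · · · · · · · ·
    · · · · · · · · · ·
T1:
  2·area = 4
  edge (1, 0)→(12, 10): d=(11,10) right/bottom  bias=-1
  edge (12, 10)→(16, 14): d=(4,4) right/bottom  bias=-1
  edge (16, 14)→(1, 0): d=(-15,-14) top-left  bias=+0
    (1,0)@(3, 1): e=[-9,0,13] → ·  [on edge]
    (2,1)@(5, 3): e=[-7,0,11] → ·  [on edge]
    (3,2)@(7, 5): e=[-5,0,9] → ·  [on edge]
    (4,3)@(9, 7): e=[-3,0,7] → ·  [on edge]
    (5,4)@(11, 9): e=[-1,0,5] → ·  [on edge]
    (6,5)@(13, 11): e=[1,0,3] → ·  [on edge]
    (7,6)@(15, 13): e=[3,0,1] → ·  [on edge]
    (8,7)@(17, 15): e=[5,0,-1] → ·  [on edge]
  covered (0 px):
    · · · · · · · · · ·
    · · · · · · · · · ·
    · · · · · · · · · ·
    · · · · · · · · · ·
    · · · · · · · · · ·
    · · · · · · · · · ·
    · · · · · · · · · ·
    · · · · · · · · · ·
T2:
  2·area = 10
  edge (4, 2)→(2, 4): d=(-2,2) right/bottom  bias=-1
  edge (2, 4)→(1, 0): d=(-1,-4) top-left  bias=+0
  edge (1, 0)→(4, 2): d=(3,2) right/bottom  bias=-1
    (2,0)@(5, 1): e=[0,15,-5] → ·  [on edge]
    (1,1)@(3, 3): e=[0,5,5] → ·  [on edge]
    (0,2)@(1, 5): e=[0,-5,15] → ·  [on edge]
  covered (0 px):
    · · · · · · · · · ·
    · · · · · · · · · ·
    · · · · · · · · · ·
    · · · · · · · · · ·
    · · · · · · · · · ·
    · · · · · · · · · ·
    · · · · · · · · · ·
    · · · · · · · · · ·

Answer: "outside"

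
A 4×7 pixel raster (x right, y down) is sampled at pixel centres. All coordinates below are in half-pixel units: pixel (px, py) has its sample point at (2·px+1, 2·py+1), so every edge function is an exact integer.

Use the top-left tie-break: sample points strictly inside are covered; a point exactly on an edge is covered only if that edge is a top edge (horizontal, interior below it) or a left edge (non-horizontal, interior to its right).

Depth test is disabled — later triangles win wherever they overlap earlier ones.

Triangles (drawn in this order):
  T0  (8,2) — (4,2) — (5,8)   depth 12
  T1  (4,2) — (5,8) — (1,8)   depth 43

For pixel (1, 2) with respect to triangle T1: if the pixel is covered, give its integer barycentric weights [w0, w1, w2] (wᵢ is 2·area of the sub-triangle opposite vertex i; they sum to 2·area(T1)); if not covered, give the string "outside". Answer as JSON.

T0:
  2·area = 24  (B↔C swapped to make it positive)
  edge (8, 2)→(5, 8): d=(-3,6) right/bottom  bias=-1
  edge (5, 8)→(4, 2): d=(-1,-6) top-left  bias=+0
  edge (4, 2)→(8, 2): d=(4,0) top-left  bias=+0
    (2,1)@(5, 3): e=[15,5,4] → X
    (3,1)@(7, 3): e=[3,17,4] → X
    (2,2)@(5, 5): e=[9,3,12] → X
    (3,2)@(7, 5): e=[-3,15,12] → .
    (2,3)@(5, 7): e=[3,1,20] → X
    (3,3)@(7, 7): e=[-9,13,20] → .
    (2,4)@(5, 9): e=[-3,-1,28] → .
  covered (4 px):
    . . . .
    . . X X
    . . X .
    . . X .
    . . . .
    . . . .
    . . . .
T1:
  2·area = 24
  edge (4, 2)→(5, 8): d=(1,6) right/bottom  bias=-1
  edge (5, 8)→(1, 8): d=(-4,0) right/bottom  bias=-1
  edge (1, 8)→(4, 2): d=(3,-6) top-left  bias=+0
    (1,2)@(3, 5): e=[9,12,3] → X
    (2,2)@(5, 5): e=[-3,12,15] → .
    (1,3)@(3, 7): e=[11,4,9] → X
    (2,3)@(5, 7): e=[-1,4,21] → .
    (1,4)@(3, 9): e=[13,-4,15] → .
  covered (2 px):
    . . . .
    . . . .
    . X . .
    . X . .
    . . . .
    . . . .
    . . . .

Answer: [12,3,9]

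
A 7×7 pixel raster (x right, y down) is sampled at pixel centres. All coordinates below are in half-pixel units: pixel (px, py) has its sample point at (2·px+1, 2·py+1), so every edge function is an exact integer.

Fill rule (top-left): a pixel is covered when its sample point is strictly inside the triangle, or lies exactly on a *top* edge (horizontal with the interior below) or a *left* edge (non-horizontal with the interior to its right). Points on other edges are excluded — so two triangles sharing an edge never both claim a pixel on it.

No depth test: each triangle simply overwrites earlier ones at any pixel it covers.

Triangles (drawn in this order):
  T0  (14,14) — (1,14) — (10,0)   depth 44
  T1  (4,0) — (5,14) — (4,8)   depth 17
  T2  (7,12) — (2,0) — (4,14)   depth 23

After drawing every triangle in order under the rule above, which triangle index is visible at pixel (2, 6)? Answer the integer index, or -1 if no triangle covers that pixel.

T0:
  2·area = 182
  edge (14, 14)→(1, 14): d=(-13,0) right/bottom  bias=-1
  edge (1, 14)→(10, 0): d=(9,-14) top-left  bias=+0
  edge (10, 0)→(14, 14): d=(4,14) right/bottom  bias=-1
    (4,1)@(9, 3): e=[143,13,26] → #
    (5,1)@(11, 3): e=[143,41,-2] → ·
    (3,2)@(7, 5): e=[117,3,62] → #
    (5,2)@(11, 5): e=[117,59,6] → #
    (6,2)@(13, 5): e=[117,87,-22] → ·
    (3,3)@(7, 7): e=[91,21,70] → #
    (6,3)@(13, 7): e=[91,105,-14] → ·
    (2,4)@(5, 9): e=[65,11,106] → #
    (6,4)@(13, 9): e=[65,123,-6] → ·
    (1,5)@(3, 11): e=[39,1,142] → #
    (6,5)@(13, 11): e=[39,141,2] → #
    (1,6)@(3, 13): e=[13,19,150] → #
  covered (23 px):
    · · · · · · ·
    · · · · # · ·
    · · · # # # ·
    · · · # # # ·
    · · # # # # ·
    · # # # # # #
    · # # # # # #
T1:
  2·area = 8
  edge (4, 0)→(5, 14): d=(1,14) right/bottom  bias=-1
  edge (5, 14)→(4, 8): d=(-1,-6) top-left  bias=+0
  edge (4, 8)→(4, 0): d=(0,-8) top-left  bias=+0
  covered (0 px):
    · · · · · · ·
    · · · · · · ·
    · · · · · · ·
    · · · · · · ·
    · · · · · · ·
    · · · · · · ·
    · · · · · · ·
T2:
  2·area = 46  (B↔C swapped to make it positive)
  edge (7, 12)→(4, 14): d=(-3,2) right/bottom  bias=-1
  edge (4, 14)→(2, 0): d=(-2,-14) top-left  bias=+0
  edge (2, 0)→(7, 12): d=(5,12) right/bottom  bias=-1
    (1,1)@(3, 3): e=[35,8,3] → #
    (2,1)@(5, 3): e=[31,36,-21] → ·
    (1,2)@(3, 5): e=[29,4,13] → #
    (2,2)@(5, 5): e=[25,32,-11] → ·
    (1,3)@(3, 7): e=[23,0,23] → #  [on edge]
    (2,3)@(5, 7): e=[19,28,-1] → ·
    (1,4)@(3, 9): e=[17,-4,33] → ·
    (2,4)@(5, 9): e=[13,24,9] → #
    (3,4)@(7, 9): e=[9,52,-15] → ·
    (2,5)@(5, 11): e=[7,20,19] → #
    (3,5)@(7, 11): e=[3,48,-5] → ·
    (2,6)@(5, 13): e=[1,16,29] → #
  covered (6 px):
    · · · · · · ·
    · # · · · · ·
    · # · · · · ·
    · # · · · · ·
    · · # · · · ·
    · · # · · · ·
    · · # · · · ·

Z-buffer (winner per pixel, '.' = empty):
  . . . . . . .
  . 2 . . 0 . .
  . 2 . 0 0 0 .
  . 2 . 0 0 0 .
  . . 2 0 0 0 .
  . 0 2 0 0 0 0
  . 0 2 0 0 0 0

Answer: 2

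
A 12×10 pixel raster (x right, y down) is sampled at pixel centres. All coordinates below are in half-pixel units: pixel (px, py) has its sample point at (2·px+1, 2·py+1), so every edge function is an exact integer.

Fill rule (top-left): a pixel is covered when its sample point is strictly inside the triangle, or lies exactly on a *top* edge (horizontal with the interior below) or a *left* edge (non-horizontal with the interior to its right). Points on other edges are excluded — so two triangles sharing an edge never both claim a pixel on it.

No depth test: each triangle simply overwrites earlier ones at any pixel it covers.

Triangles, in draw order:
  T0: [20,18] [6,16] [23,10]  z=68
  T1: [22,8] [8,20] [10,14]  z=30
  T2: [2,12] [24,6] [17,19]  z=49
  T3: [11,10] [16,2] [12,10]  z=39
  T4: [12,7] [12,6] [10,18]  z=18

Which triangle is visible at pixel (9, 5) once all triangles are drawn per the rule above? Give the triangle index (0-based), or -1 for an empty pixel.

T0:
  2·area = 118
  edge (20, 18)→(6, 16): d=(-14,-2) top-left  bias=+0
  edge (6, 16)→(23, 10): d=(17,-6) top-left  bias=+0
  edge (23, 10)→(20, 18): d=(-3,8) right/bottom  bias=-1
    (10,5)@(21, 11): e=[100,5,13] → █
    (11,5)@(23, 11): e=[104,17,-3] → ·
    (7,6)@(15, 13): e=[60,3,55] → █
    (8,6)@(17, 13): e=[64,15,39] → █
    (9,6)@(19, 13): e=[68,27,23] → █
    (11,6)@(23, 13): e=[76,51,-9] → ·
    (4,7)@(9, 15): e=[20,1,97] → █
    (5,7)@(11, 15): e=[24,13,81] → █
    (6,7)@(13, 15): e=[28,25,65] → █
    (11,7)@(23, 15): e=[48,85,-15] → ·
    (4,8)@(9, 17): e=[-8,35,91] → ·
    (5,8)@(11, 17): e=[-4,47,75] → ·
    (6,8)@(13, 17): e=[0,59,59] → █  [on edge]
  covered (16 px):
    · · · · · · · · · · · ·
    · · · · · · · · · · · ·
    · · · · · · · · · · · ·
    · · · · · · · · · · · ·
    · · · · · · · · · · · ·
    · · · · · · · · · · █ ·
    · · · · · · · █ █ █ █ ·
    · · · · █ █ █ █ █ █ █ ·
    · · · · · · █ █ █ █ · ·
    · · · · · · · · · · · ·
T1:
  2·area = 60
  edge (22, 8)→(8, 20): d=(-14,12) right/bottom  bias=-1
  edge (8, 20)→(10, 14): d=(2,-6) top-left  bias=+0
  edge (10, 14)→(22, 8): d=(12,-6) top-left  bias=+0
    (6,2)@(13, 5): e=[150,0,-90] → ·  [on edge]
    (5,5)@(11, 11): e=[90,0,-30] → ·  [on edge]
    (8,5)@(17, 11): e=[18,36,6] → █
    (9,5)@(19, 11): e=[-6,48,18] → ·
    (6,6)@(13, 13): e=[38,16,6] → █
    (7,6)@(15, 13): e=[14,28,18] → █
    (8,6)@(17, 13): e=[-10,40,30] → ·
    (5,7)@(11, 15): e=[34,8,18] → █
    (7,7)@(15, 15): e=[-14,32,42] → ·
    (4,8)@(9, 17): e=[30,0,30] → █  [on edge]
    (6,8)@(13, 17): e=[-18,24,54] → ·
    (4,9)@(9, 19): e=[2,4,54] → █
  covered (8 px):
    · · · · · · · · · · · ·
    · · · · · · · · · · · ·
    · · · · · · · · · · · ·
    · · · · · · · · · · · ·
    · · · · · · · · · · · ·
    · · · · · · · · █ · · ·
    · · · · · · █ █ · · · ·
    · · · · · █ █ · · · · ·
    · · · · █ █ · · · · · ·
    · · · · █ · · · · · · ·
T2:
  2·area = 244
  edge (2, 12)→(24, 6): d=(22,-6) top-left  bias=+0
  edge (24, 6)→(17, 19): d=(-7,13) right/bottom  bias=-1
  edge (17, 19)→(2, 12): d=(-15,-7) top-left  bias=+0
    (10,3)@(21, 7): e=[4,32,208] → █
    (11,3)@(23, 7): e=[16,6,222] → █
    (6,4)@(13, 9): e=[0,122,122] → █  [on edge]
    (7,4)@(15, 9): e=[12,96,136] → █
    (8,4)@(17, 9): e=[24,70,150] → █
    (9,4)@(19, 9): e=[36,44,164] → █
    (11,4)@(23, 9): e=[60,-8,192] → ·
    (3,5)@(7, 11): e=[8,186,50] → █
    (4,5)@(9, 11): e=[20,160,64] → █
    (5,5)@(11, 11): e=[32,134,78] → █
    (11,5)@(23, 11): e=[104,-22,162] → ·
    (2,6)@(5, 13): e=[40,198,6] → █
    (8,9)@(17, 19): e=[244,0,0] → ·  [on edge]
  covered (32 px):
    · · · · · · · · · · · ·
    · · · · · · · · · · · ·
    · · · · · · · · · · · ·
    · · · · · · · · · · █ █
    · · · · · · █ █ █ █ █ ·
    · · · █ █ █ █ █ █ █ █ ·
    · · █ █ █ █ █ █ █ █ · ·
    · · · · █ █ █ █ █ █ · ·
    · · · · · · █ █ █ · · ·
    · · · · · · · · · · · ·
T3:
  2·area = 8
  edge (11, 10)→(16, 2): d=(5,-8) top-left  bias=+0
  edge (16, 2)→(12, 10): d=(-4,8) right/bottom  bias=-1
  edge (12, 10)→(11, 10): d=(-1,0) right/bottom  bias=-1
    (6,3)@(13, 7): e=[1,4,3] → █
    (7,3)@(15, 7): e=[17,-12,3] → ·
    (6,4)@(13, 9): e=[11,-4,1] → ·
  covered (1 px):
    · · · · · · · · · · · ·
    · · · · · · · · · · · ·
    · · · · · · · · · · · ·
    · · · · · · █ · · · · ·
    · · · · · · · · · · · ·
    · · · · · · · · · · · ·
    · · · · · · · · · · · ·
    · · · · · · · · · · · ·
    · · · · · · · · · · · ·
    · · · · · · · · · · · ·
T4:
  2·area = 2  (B↔C swapped to make it positive)
  edge (12, 7)→(10, 18): d=(-2,11) right/bottom  bias=-1
  edge (10, 18)→(12, 6): d=(2,-12) top-left  bias=+0
  edge (12, 6)→(12, 7): d=(0,1) right/bottom  bias=-1
  covered (0 px):
    · · · · · · · · · · · ·
    · · · · · · · · · · · ·
    · · · · · · · · · · · ·
    · · · · · · · · · · · ·
    · · · · · · · · · · · ·
    · · · · · · · · · · · ·
    · · · · · · · · · · · ·
    · · · · · · · · · · · ·
    · · · · · · · · · · · ·
    · · · · · · · · · · · ·

Z-buffer (winner per pixel, '.' = empty):
  . . . . . . . . . . . .
  . . . . . . . . . . . .
  . . . . . . . . . . . .
  . . . . . . 3 . . . 2 2
  . . . . . . 2 2 2 2 2 .
  . . . 2 2 2 2 2 2 2 2 .
  . . 2 2 2 2 2 2 2 2 0 .
  . . . . 2 2 2 2 2 2 0 .
  . . . . 1 1 2 2 2 0 . .
  . . . . 1 . . . . . . .

Answer: 2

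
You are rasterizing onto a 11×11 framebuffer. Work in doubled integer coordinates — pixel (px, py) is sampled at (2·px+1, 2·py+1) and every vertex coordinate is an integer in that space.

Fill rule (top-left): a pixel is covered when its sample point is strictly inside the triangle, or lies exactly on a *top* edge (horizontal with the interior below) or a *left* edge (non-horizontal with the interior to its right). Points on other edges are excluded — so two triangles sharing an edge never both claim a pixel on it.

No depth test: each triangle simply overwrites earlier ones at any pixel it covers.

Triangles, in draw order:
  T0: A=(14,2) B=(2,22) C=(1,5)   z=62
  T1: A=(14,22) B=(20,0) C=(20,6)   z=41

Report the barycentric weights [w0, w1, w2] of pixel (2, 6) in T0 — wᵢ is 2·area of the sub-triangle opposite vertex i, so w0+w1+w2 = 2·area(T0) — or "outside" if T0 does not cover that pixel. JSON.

T0:
  2·area = 224
  edge (14, 2)→(2, 22): d=(-12,20) right/bottom  bias=-1
  edge (2, 22)→(1, 5): d=(-1,-17) top-left  bias=+0
  edge (1, 5)→(14, 2): d=(13,-3) top-left  bias=+0
    (5,1)@(11, 3): e=[48,172,4] → █
    (6,1)@(13, 3): e=[8,206,10] → █
    (7,1)@(15, 3): e=[-32,240,16] → ·
    (0,2)@(1, 5): e=[224,0,0] → █  [on edge]
    (1,2)@(3, 5): e=[184,34,6] → █
    (2,2)@(5, 5): e=[144,68,12] → █
    (3,2)@(7, 5): e=[104,102,18] → █
    (4,2)@(9, 5): e=[64,136,24] → █
    (6,2)@(13, 5): e=[-16,204,36] → ·
    (0,3)@(1, 7): e=[200,-2,26] → ·
    (1,3)@(3, 7): e=[160,32,32] → █
    (5,3)@(11, 7): e=[0,168,56] → ·  [on edge]
    (2,8)@(5, 17): e=[0,56,168] → ·  [on edge]
  covered (26 px):
    · · · · · · · · · · ·
    · · · · · █ █ · · · ·
    █ █ █ █ █ █ · · · · ·
    · █ █ █ █ · · · · · ·
    · █ █ █ █ · · · · · ·
    · █ █ █ · · · · · · ·
    · █ █ █ · · · · · · ·
    · █ █ · · · · · · · ·
    · █ · · · · · · · · ·
    · █ · · · · · · · · ·
    · · · · · · · · · · ·
T1:
  2·area = 36
  edge (14, 22)→(20, 0): d=(6,-22) top-left  bias=+0
  edge (20, 0)→(20, 6): d=(0,6) right/bottom  bias=-1
  edge (20, 6)→(14, 22): d=(-6,16) right/bottom  bias=-1
    (9,2)@(19, 5): e=[8,6,22] → █
    (10,2)@(21, 5): e=[52,-6,-10] → ·
    (9,3)@(19, 7): e=[20,6,10] → █
    (10,3)@(21, 7): e=[64,-6,-22] → ·
    (9,4)@(19, 9): e=[32,6,-2] → ·
    (8,5)@(17, 11): e=[0,18,18] → █  [on edge]
    (9,5)@(19, 11): e=[44,6,-14] → ·
    (8,6)@(17, 13): e=[12,18,6] → █
    (9,6)@(19, 13): e=[56,6,-26] → ·
    (8,7)@(17, 15): e=[24,18,-6] → ·
    (7,9)@(15, 19): e=[4,30,2] → █
    (8,9)@(17, 19): e=[48,18,-30] → ·
  covered (5 px):
    · · · · · · · · · · ·
    · · · · · · · · · · ·
    · · · · · · · · · █ ·
    · · · · · · · · · █ ·
    · · · · · · · · · · ·
    · · · · · · · · █ · ·
    · · · · · · · · █ · ·
    · · · · · · · · · · ·
    · · · · · · · · · · ·
    · · · · · · · █ · · ·
    · · · · · · · · · · ·

Answer: [60,116,48]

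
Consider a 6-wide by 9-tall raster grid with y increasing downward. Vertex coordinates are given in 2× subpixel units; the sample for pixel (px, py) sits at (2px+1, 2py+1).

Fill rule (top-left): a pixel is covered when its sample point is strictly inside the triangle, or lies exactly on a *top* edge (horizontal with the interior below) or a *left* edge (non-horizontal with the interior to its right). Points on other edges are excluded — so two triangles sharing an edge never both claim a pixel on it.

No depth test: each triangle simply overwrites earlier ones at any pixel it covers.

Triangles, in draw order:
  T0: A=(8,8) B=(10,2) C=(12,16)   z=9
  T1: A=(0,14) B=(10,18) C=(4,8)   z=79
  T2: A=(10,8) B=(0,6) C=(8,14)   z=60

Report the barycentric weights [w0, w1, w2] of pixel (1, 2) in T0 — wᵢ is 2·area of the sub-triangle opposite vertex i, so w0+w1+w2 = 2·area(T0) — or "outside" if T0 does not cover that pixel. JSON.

T0:
  2·area = 40
  edge (8, 8)→(10, 2): d=(2,-6) top-left  bias=+0
  edge (10, 2)→(12, 16): d=(2,14) right/bottom  bias=-1
  edge (12, 16)→(8, 8): d=(-4,-8) top-left  bias=+0
    (4,2)@(9, 5): e=[0,20,20] → #  [on edge]
    (5,2)@(11, 5): e=[12,-8,36] → ·
    (4,3)@(9, 7): e=[4,24,12] → #
    (5,3)@(11, 7): e=[16,-4,28] → ·
    (4,4)@(9, 9): e=[8,28,4] → #
    (5,4)@(11, 9): e=[20,0,20] → ·  [on edge]
    (3,5)@(7, 11): e=[0,60,-20] → ·  [on edge]
    (4,5)@(9, 11): e=[12,32,-4] → ·
    (5,5)@(11, 11): e=[24,4,12] → #
    (5,6)@(11, 13): e=[28,8,4] → #
    (5,7)@(11, 15): e=[32,12,-4] → ·
    (2,8)@(5, 17): e=[0,100,-60] → ·  [on edge]
  covered (5 px):
    · · · · · ·
    · · · · · ·
    · · · · # ·
    · · · · # ·
    · · · · # ·
    · · · · · #
    · · · · · #
    · · · · · ·
    · · · · · ·
T1:
  2·area = 76  (B↔C swapped to make it positive)
  edge (0, 14)→(4, 8): d=(4,-6) top-left  bias=+0
  edge (4, 8)→(10, 18): d=(6,10) right/bottom  bias=-1
  edge (10, 18)→(0, 14): d=(-10,-4) top-left  bias=+0
    (0,1)@(1, 3): e=[-38,0,114] → ·  [on edge]
    (1,5)@(3, 11): e=[6,28,42] → #
    (2,5)@(5, 11): e=[18,8,50] → #
    (3,5)@(7, 11): e=[30,-12,58] → ·
    (0,6)@(1, 13): e=[2,60,14] → #
    (3,6)@(7, 13): e=[38,0,38] → ·  [on edge]
    (0,7)@(1, 15): e=[10,72,-6] → ·
    (1,7)@(3, 15): e=[22,52,2] → #
    (3,7)@(7, 15): e=[46,12,18] → #
    (4,7)@(9, 15): e=[58,-8,26] → ·
    (1,8)@(3, 17): e=[30,64,-18] → ·
    (2,8)@(5, 17): e=[42,44,-10] → ·
  covered (9 px):
    · · · · · ·
    · · · · · ·
    · · · · · ·
    · · · · · ·
    · · · · · ·
    · # # · · ·
    # # # · · ·
    · # # # · ·
    · · · · # ·
T2:
  2·area = 64  (B↔C swapped to make it positive)
  edge (10, 8)→(8, 14): d=(-2,6) right/bottom  bias=-1
  edge (8, 14)→(0, 6): d=(-8,-8) top-left  bias=+0
  edge (0, 6)→(10, 8): d=(10,2) right/bottom  bias=-1
    (5,2)@(11, 5): e=[0,96,-32] → ·  [on edge]
    (0,3)@(1, 7): e=[56,0,8] → #  [on edge]
    (1,3)@(3, 7): e=[44,16,4] → #
    (2,3)@(5, 7): e=[32,32,0] → ·  [on edge]
    (0,4)@(1, 9): e=[52,-16,28] → ·
    (1,4)@(3, 9): e=[40,0,24] → #  [on edge]
    (2,4)@(5, 9): e=[28,16,20] → #
    (3,4)@(7, 9): e=[16,32,16] → #
    (4,4)@(9, 9): e=[4,48,12] → #
    (5,4)@(11, 9): e=[-8,64,8] → ·
    (1,5)@(3, 11): e=[36,-16,44] → ·
    (2,5)@(5, 11): e=[24,0,40] → #  [on edge]
    (4,5)@(9, 11): e=[0,32,32] → ·  [on edge]
    (3,6)@(7, 13): e=[8,0,56] → #  [on edge]
    (4,7)@(9, 15): e=[-8,0,72] → ·  [on edge]
    (3,8)@(7, 17): e=[0,-32,96] → ·  [on edge]
    (5,8)@(11, 17): e=[-24,0,88] → ·  [on edge]
  covered (9 px):
    · · · · · ·
    · · · · · ·
    · · · · · ·
    # # · · · ·
    · # # # # ·
    · · # # · ·
    · · · # · ·
    · · · · · ·
    · · · · · ·

Final: "outside"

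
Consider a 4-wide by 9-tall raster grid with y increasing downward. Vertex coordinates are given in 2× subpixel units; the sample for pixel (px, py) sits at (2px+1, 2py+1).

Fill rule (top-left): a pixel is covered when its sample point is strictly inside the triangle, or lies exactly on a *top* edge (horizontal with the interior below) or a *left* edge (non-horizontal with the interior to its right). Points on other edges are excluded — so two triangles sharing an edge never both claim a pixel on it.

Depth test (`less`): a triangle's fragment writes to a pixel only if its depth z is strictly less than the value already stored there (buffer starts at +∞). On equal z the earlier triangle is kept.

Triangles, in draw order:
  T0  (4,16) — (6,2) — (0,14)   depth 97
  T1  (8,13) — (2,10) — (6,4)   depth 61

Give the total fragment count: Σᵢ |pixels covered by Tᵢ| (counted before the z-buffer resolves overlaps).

T0:
  2·area = 60  (B↔C swapped to make it positive)
  edge (4, 16)→(0, 14): d=(-4,-2) top-left  bias=+0
  edge (0, 14)→(6, 2): d=(6,-12) top-left  bias=+0
  edge (6, 2)→(4, 16): d=(-2,14) right/bottom  bias=-1
    (2,2)@(5, 5): e=[46,6,8] → █
    (3,2)@(7, 5): e=[50,30,-20] → ·
    (2,3)@(5, 7): e=[38,18,4] → █
    (3,3)@(7, 7): e=[42,42,-24] → ·
    (1,4)@(3, 9): e=[26,6,28] → █
    (2,4)@(5, 9): e=[30,30,0] → ·  [on edge]
    (1,5)@(3, 11): e=[18,18,24] → █
    (2,5)@(5, 11): e=[22,42,-4] → ·
    (0,6)@(1, 13): e=[6,6,48] → █
    (2,6)@(5, 13): e=[14,54,-8] → ·
    (0,7)@(1, 15): e=[-2,18,44] → ·
    (1,7)@(3, 15): e=[2,42,16] → █
  covered (7 px):
    · · · ·
    · · · ·
    · · █ ·
    · · █ ·
    · █ · ·
    · █ · ·
    █ █ · ·
    · █ · ·
    · · · ·
T1:
  2·area = 48
  edge (8, 13)→(2, 10): d=(-6,-3) top-left  bias=+0
  edge (2, 10)→(6, 4): d=(4,-6) top-left  bias=+0
  edge (6, 4)→(8, 13): d=(2,9) right/bottom  bias=-1
    (2,3)@(5, 7): e=[27,6,15] → █
    (3,3)@(7, 7): e=[33,18,-3] → ·
    (1,4)@(3, 9): e=[9,2,37] → █
    (3,4)@(7, 9): e=[21,26,1] → █
    (1,5)@(3, 11): e=[-3,10,41] → ·
    (2,5)@(5, 11): e=[3,22,23] → █
    (2,6)@(5, 13): e=[-9,30,27] → ·
    (3,6)@(7, 13): e=[-3,42,9] → ·
  covered (6 px):
    · · · ·
    · · · ·
    · · · ·
    · · █ ·
    · █ █ █
    · · █ █
    · · · ·
    · · · ·
    · · · ·

Answer: 13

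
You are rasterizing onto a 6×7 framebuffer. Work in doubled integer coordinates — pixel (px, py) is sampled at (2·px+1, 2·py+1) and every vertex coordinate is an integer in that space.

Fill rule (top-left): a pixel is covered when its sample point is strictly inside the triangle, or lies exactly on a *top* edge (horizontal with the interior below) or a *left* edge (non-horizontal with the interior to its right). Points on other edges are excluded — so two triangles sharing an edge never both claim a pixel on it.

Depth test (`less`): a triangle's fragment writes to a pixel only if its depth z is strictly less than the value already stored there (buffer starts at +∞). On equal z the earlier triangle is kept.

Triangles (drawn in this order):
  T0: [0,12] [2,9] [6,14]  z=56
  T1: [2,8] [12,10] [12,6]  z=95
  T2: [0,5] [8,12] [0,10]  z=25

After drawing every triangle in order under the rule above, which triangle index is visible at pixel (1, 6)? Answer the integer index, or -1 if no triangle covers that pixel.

T0:
  2·area = 22
  edge (0, 12)→(2, 9): d=(2,-3) top-left  bias=+0
  edge (2, 9)→(6, 14): d=(4,5) right/bottom  bias=-1
  edge (6, 14)→(0, 12): d=(-6,-2) top-left  bias=+0
    (0,5)@(1, 11): e=[1,13,8] → █
    (1,5)@(3, 11): e=[7,3,12] → █
    (2,5)@(5, 11): e=[13,-7,16] → ·
    (0,6)@(1, 13): e=[5,21,-4] → ·
    (1,6)@(3, 13): e=[11,11,0] → █  [on edge]
    (2,6)@(5, 13): e=[17,1,4] → █
    (3,6)@(7, 13): e=[23,-9,8] → ·
  covered (4 px):
    · · · · · ·
    · · · · · ·
    · · · · · ·
    · · · · · ·
    · · · · · ·
    █ █ · · · ·
    · █ █ · · ·
T1:
  2·area = 40  (B↔C swapped to make it positive)
  edge (2, 8)→(12, 6): d=(10,-2) top-left  bias=+0
  edge (12, 6)→(12, 10): d=(0,4) right/bottom  bias=-1
  edge (12, 10)→(2, 8): d=(-10,-2) top-left  bias=+0
    (3,3)@(7, 7): e=[0,20,20] → █  [on edge]
    (4,3)@(9, 7): e=[4,12,24] → █
    (5,3)@(11, 7): e=[8,4,28] → █
    (3,4)@(7, 9): e=[20,20,0] → █  [on edge]
    (3,5)@(7, 11): e=[40,20,-20] → ·
    (4,5)@(9, 11): e=[44,12,-16] → ·
    (5,5)@(11, 11): e=[48,4,-12] → ·
  covered (6 px):
    · · · · · ·
    · · · · · ·
    · · · · · ·
    · · · █ █ █
    · · · █ █ █
    · · · · · ·
    · · · · · ·
T2:
  2·area = 40
  edge (0, 5)→(8, 12): d=(8,7) right/bottom  bias=-1
  edge (8, 12)→(0, 10): d=(-8,-2) top-left  bias=+0
  edge (0, 10)→(0, 5): d=(0,-5) top-left  bias=+0
    (0,3)@(1, 7): e=[9,26,5] → █
    (1,3)@(3, 7): e=[-5,30,15] → ·
    (0,4)@(1, 9): e=[25,10,5] → █
    (1,4)@(3, 9): e=[11,14,15] → █
    (2,4)@(5, 9): e=[-3,18,25] → ·
    (0,5)@(1, 11): e=[41,-6,5] → ·
    (1,5)@(3, 11): e=[27,-2,15] → ·
    (2,5)@(5, 11): e=[13,2,25] → █
    (3,5)@(7, 11): e=[-1,6,35] → ·
    (2,6)@(5, 13): e=[29,-14,25] → ·
  covered (4 px):
    · · · · · ·
    · · · · · ·
    · · · · · ·
    █ · · · · ·
    █ █ · · · ·
    · · █ · · ·
    · · · · · ·

Z-buffer (winner per pixel, '.' = empty):
  . . . . . .
  . . . . . .
  . . . . . .
  2 . . 1 1 1
  2 2 . 1 1 1
  0 0 2 . . .
  . 0 0 . . .

Result: 0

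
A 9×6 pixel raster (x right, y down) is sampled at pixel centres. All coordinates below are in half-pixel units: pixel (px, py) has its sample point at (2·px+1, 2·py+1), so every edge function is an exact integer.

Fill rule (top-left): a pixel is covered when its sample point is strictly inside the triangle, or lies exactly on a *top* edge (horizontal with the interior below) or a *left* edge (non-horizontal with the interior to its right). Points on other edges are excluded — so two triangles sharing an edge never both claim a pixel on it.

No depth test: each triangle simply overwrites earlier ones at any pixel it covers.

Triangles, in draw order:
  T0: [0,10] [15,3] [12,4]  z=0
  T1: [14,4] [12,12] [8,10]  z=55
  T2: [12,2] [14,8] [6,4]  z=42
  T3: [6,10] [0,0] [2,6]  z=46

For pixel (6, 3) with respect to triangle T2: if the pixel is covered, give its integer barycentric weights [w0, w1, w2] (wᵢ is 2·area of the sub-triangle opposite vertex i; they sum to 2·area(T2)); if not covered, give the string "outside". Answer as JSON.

T0:
  2·area = 6  (B↔C swapped to make it positive)
  edge (0, 10)→(12, 4): d=(12,-6) top-left  bias=+0
  edge (12, 4)→(15, 3): d=(3,-1) top-left  bias=+0
  edge (15, 3)→(0, 10): d=(-15,7) right/bottom  bias=-1
    (7,1)@(15, 3): e=[6,0,0] → ·  [on edge]
    (4,2)@(9, 5): e=[-6,0,12] → ·  [on edge]
    (1,3)@(3, 7): e=[-18,0,24] → ·  [on edge]
  covered (0 px):
    · · · · · · · · ·
    · · · · · · · · ·
    · · · · · · · · ·
    · · · · · · · · ·
    · · · · · · · · ·
    · · · · · · · · ·
T1:
  2·area = 36
  edge (14, 4)→(12, 12): d=(-2,8) right/bottom  bias=-1
  edge (12, 12)→(8, 10): d=(-4,-2) top-left  bias=+0
  edge (8, 10)→(14, 4): d=(6,-6) top-left  bias=+0
    (8,0)@(17, 1): e=[-18,54,0] → ·  [on edge]
    (7,1)@(15, 3): e=[-6,42,0] → ·  [on edge]
    (6,2)@(13, 5): e=[6,30,0] → #  [on edge]
    (7,2)@(15, 5): e=[-10,34,12] → ·
    (5,3)@(11, 7): e=[18,18,0] → #  [on edge]
    (7,3)@(15, 7): e=[-14,26,24] → ·
    (4,4)@(9, 9): e=[30,6,0] → #  [on edge]
    (6,4)@(13, 9): e=[-2,14,24] → ·
    (3,5)@(7, 11): e=[42,-6,0] → ·  [on edge]
    (4,5)@(9, 11): e=[26,-2,12] → ·
    (5,5)@(11, 11): e=[10,2,24] → #
    (6,5)@(13, 11): e=[-6,6,36] → ·
  covered (6 px):
    · · · · · · · · ·
    · · · · · · · · ·
    · · · · · · # · ·
    · · · · · # # · ·
    · · · · # # · · ·
    · · · · · # · · ·
T2:
  2·area = 40
  edge (12, 2)→(14, 8): d=(2,6) right/bottom  bias=-1
  edge (14, 8)→(6, 4): d=(-8,-4) top-left  bias=+0
  edge (6, 4)→(12, 2): d=(6,-2) top-left  bias=+0
    (7,0)@(15, 1): e=[-20,60,0] → ·  [on edge]
    (4,1)@(9, 3): e=[20,20,0] → #  [on edge]
    (5,1)@(11, 3): e=[8,28,4] → #
    (6,1)@(13, 3): e=[-4,36,8] → ·
    (1,2)@(3, 5): e=[60,-20,0] → ·  [on edge]
    (4,2)@(9, 5): e=[24,4,12] → #
    (6,2)@(13, 5): e=[0,20,20] → ·  [on edge]
    (4,3)@(9, 7): e=[28,-12,24] → ·
    (5,3)@(11, 7): e=[16,-4,28] → ·
    (6,3)@(13, 7): e=[4,4,32] → #
    (7,3)@(15, 7): e=[-8,12,36] → ·
    (6,4)@(13, 9): e=[8,-12,44] → ·
    (7,5)@(15, 11): e=[0,-20,60] → ·  [on edge]
  covered (5 px):
    · · · · · · · · ·
    · · · · # # · · ·
    · · · · # # · · ·
    · · · · · · # · ·
    · · · · · · · · ·
    · · · · · · · · ·
T3:
  2·area = 16  (B↔C swapped to make it positive)
  edge (6, 10)→(2, 6): d=(-4,-4) top-left  bias=+0
  edge (2, 6)→(0, 0): d=(-2,-6) top-left  bias=+0
  edge (0, 0)→(6, 10): d=(6,10) right/bottom  bias=-1
    (0,1)@(1, 3): e=[8,0,8] → #  [on edge]
    (1,1)@(3, 3): e=[16,12,-12] → ·
    (0,2)@(1, 5): e=[0,-4,20] → ·  [on edge]
    (1,2)@(3, 5): e=[8,8,0] → ·  [on edge]
    (1,3)@(3, 7): e=[0,4,12] → #  [on edge]
    (2,3)@(5, 7): e=[8,16,-8] → ·
    (1,4)@(3, 9): e=[-8,0,24] → ·  [on edge]
    (2,4)@(5, 9): e=[0,12,4] → #  [on edge]
    (3,4)@(7, 9): e=[8,24,-16] → ·
    (2,5)@(5, 11): e=[-8,8,16] → ·
    (3,5)@(7, 11): e=[0,20,-4] → ·  [on edge]
  covered (3 px):
    · · · · · · · · ·
    # · · · · · · · ·
    · · · · · · · · ·
    · # · · · · · · ·
    · · # · · · · · ·
    · · · · · · · · ·

Answer: [4,32,4]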